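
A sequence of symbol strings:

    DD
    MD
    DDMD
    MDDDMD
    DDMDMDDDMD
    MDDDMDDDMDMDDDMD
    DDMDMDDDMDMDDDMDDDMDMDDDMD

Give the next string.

MDDDMDDDMDMDDDMDDDMDMDDDMDMDDDMDDDMDMDDDMD

This is a Fibonacci-style word recurrence s(k) = s(k−2)·s(k−1): e.g. DD·MD = DDMD.
The next term joins MDDDMDDDMDMDDDMD and DDMDMDDDMDMDDDMDDDMDMDDDMD.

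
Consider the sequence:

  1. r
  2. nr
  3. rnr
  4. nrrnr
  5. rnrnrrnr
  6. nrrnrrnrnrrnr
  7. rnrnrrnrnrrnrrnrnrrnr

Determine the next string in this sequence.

nrrnrrnrnrrnrrnrnrrnrnrrnrrnrnrrnr

This is a Fibonacci-style word recurrence s(k) = s(k−2)·s(k−1): e.g. r·nr = rnr.
The next term joins nrrnrrnrnrrnr and rnrnrrnrnrrnrrnrnrrnr.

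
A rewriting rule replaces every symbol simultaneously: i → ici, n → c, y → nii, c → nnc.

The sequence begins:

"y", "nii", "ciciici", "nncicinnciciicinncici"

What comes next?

Rewriting the 21 symbols of nncicinnciciicinncici one by one yields c c nnc ici nnc ici c c nnc ici nnc ici ici nnc ici c c nnc ici nnc ici; concatenated:

ccnncicinnciciccnncicinnciciicinnciciccnncicinncici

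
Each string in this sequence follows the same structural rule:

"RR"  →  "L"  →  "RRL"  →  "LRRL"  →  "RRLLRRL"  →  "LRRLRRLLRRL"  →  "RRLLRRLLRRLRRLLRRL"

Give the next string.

Each term (from the third on) is the two preceding terms concatenated in order: term 3 = RR·L = RRL.
Continuing: LRRLRRLLRRL · RRLLRRLLRRLRRLLRRL gives term 8.

LRRLRRLLRRLRRLLRRLLRRLRRLLRRL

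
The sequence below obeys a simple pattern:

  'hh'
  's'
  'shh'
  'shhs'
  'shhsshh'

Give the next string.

Each term (from the third on) is the previous term followed by the one before it: term 3 = s·hh = shh.
Continuing: shhsshh · shhs gives term 6.

shhsshhshhs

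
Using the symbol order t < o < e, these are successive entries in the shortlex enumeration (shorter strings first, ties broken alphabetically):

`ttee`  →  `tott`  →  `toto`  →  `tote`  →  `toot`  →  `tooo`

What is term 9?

toeo

Continuing the enumeration 3 steps past tooo: tooo → tooe → toet → (answer).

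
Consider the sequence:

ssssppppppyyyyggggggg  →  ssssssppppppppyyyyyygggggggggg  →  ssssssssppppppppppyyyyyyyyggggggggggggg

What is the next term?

The n-th term is 2n s's then 2n+2 p's then 2n y's then 3n+1 g's, where the shown terms are n = 2, 3, 4.
At n = 5 the blocks have lengths 10, 12, 10, 16.

ssssssssssppppppppppppyyyyyyyyyygggggggggggggggg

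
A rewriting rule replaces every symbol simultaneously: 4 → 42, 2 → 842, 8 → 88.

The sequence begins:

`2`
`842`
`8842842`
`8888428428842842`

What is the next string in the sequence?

Rewriting the 16 symbols of 8888428428842842 one by one yields 88 88 88 88 42 842 88 42 842 88 88 42 842 88 42 842; concatenated:

888888884284288428428888428428842842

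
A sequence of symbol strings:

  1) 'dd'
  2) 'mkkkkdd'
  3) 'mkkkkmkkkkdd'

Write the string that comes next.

Each term is the previous one with mkkkk prepended.
Applying this once more to mkkkkmkkkkdd:

mkkkkmkkkkmkkkkdd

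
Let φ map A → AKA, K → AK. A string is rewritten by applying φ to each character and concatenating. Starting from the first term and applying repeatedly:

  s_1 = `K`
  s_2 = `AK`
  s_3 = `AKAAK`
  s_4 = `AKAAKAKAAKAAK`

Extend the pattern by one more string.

Rewriting the 13 symbols of AKAAKAKAAKAAK one by one yields AKA AK AKA AKA AK AKA AK AKA AKA AK AKA AKA AK; concatenated:

AKAAKAKAAKAAKAKAAKAKAAKAAKAKAAKAAK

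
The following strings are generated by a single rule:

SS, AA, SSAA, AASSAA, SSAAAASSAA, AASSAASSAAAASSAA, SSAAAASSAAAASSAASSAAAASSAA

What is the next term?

Each term (from the third on) is the two preceding terms concatenated in order: term 3 = SS·AA = SSAA.
The next term joins AASSAASSAAAASSAA and SSAAAASSAAAASSAASSAAAASSAA.

AASSAASSAAAASSAASSAAAASSAAAASSAASSAAAASSAA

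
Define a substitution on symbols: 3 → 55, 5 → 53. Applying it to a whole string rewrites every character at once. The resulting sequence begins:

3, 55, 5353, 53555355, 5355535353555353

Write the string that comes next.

φ(5355535353555353) expands symbol-by-symbol to 53 55 53 53 53 55 53 55 53 55 53 53 53 55 53 55; joining the 16 pieces gives the next term.

53555353535553555355535353555355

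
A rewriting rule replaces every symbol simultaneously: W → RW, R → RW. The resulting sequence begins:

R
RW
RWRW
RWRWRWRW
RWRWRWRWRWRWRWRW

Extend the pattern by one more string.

RWRWRWRWRWRWRWRWRWRWRWRWRWRWRWRW

φ(RWRWRWRWRWRWRWRW) expands symbol-by-symbol to RW RW RW RW RW RW RW RW RW RW RW RW RW RW RW RW; joining the 16 pieces gives the next term.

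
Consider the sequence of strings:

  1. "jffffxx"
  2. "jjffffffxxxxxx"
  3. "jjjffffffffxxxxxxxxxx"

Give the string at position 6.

jjjjjjffffffffffffffxxxxxxxxxxxxxxxxxxxxxx

Each string has the form j^{n} f^{2n+2} x^{4n-2} (n = 1, 2, …).
For term 6, n = 6, so the run lengths are 6, 14, 22.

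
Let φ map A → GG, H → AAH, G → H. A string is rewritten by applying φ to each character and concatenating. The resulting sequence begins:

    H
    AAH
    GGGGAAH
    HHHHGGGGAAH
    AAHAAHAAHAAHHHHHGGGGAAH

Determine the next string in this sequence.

GGGGAAHGGGGAAHGGGGAAHGGGGAAHAAHAAHAAHAAHHHHHGGGGAAH

Applying the rule to each of the 23 symbols of AAHAAHAAHAAHHHHHGGGGAAH gives the pieces GG GG AAH GG GG AAH GG GG AAH GG GG AAH AAH AAH AAH AAH H H H H GG GG AAH, which concatenate to the answer.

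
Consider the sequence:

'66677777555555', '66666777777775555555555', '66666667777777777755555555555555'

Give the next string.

Term n consists of 2n+1 6's, followed by 3n+2 7's, followed by 4n+2 5's (n = 1, 2, …).
For the next term, n = 4, so the run lengths are 9, 14, 18.

66666666677777777777777555555555555555555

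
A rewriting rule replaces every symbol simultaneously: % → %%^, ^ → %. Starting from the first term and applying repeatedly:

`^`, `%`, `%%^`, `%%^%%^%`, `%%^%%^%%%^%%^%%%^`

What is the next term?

Applying the rule to each of the 17 symbols of %%^%%^%%%^%%^%%%^ gives the pieces %%^ %%^ % %%^ %%^ % %%^ %%^ %%^ % %%^ %%^ % %%^ %%^ %%^ %, which concatenate to the answer.

%%^%%^%%%^%%^%%%^%%^%%^%%%^%%^%%%^%%^%%^%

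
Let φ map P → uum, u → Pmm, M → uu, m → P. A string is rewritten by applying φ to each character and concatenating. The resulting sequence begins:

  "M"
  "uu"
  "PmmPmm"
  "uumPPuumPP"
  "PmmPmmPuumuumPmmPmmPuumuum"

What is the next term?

uumPPuumPPuumPmmPmmPPmmPmmPuumPPuumPPuumPmmPmmPPmmPmmP

Applying the rule to each of the 26 symbols of PmmPmmPuumuumPmmPmmPuumuum gives the pieces uum P P uum P P uum Pmm Pmm P Pmm Pmm P uum P P uum P P uum Pmm Pmm P Pmm Pmm P, which concatenate to the answer.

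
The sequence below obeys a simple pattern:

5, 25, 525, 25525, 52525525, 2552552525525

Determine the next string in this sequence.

This is a Fibonacci-style word recurrence s(k) = s(k−2)·s(k−1): e.g. 5·25 = 525.
So term 7 is 52525525·2552552525525.

525255252552552525525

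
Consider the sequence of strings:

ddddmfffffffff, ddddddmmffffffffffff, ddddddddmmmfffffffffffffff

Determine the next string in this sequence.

ddddddddddmmmmffffffffffffffffff

Each string has the form d^{2n-2} m^{n-2} f^{3n}, where the shown terms are n = 3, 4, 5.
Setting n = 6 gives 10, 4, 18 characters in each block.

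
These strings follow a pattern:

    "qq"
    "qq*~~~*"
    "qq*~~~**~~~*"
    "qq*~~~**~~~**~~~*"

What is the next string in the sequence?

The strings grow by a fixed suffix *~~~* each time.
Applying this once more to qq*~~~**~~~**~~~*:

qq*~~~**~~~**~~~**~~~*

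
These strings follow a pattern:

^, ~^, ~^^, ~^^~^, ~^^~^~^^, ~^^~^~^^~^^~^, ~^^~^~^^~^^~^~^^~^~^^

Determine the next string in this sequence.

Each term (from the third on) is the previous term followed by the one before it: term 3 = ~^·^ = ~^^.
The next term joins ~^^~^~^^~^^~^~^^~^~^^ and ~^^~^~^^~^^~^.

~^^~^~^^~^^~^~^^~^~^^~^^~^~^^~^^~^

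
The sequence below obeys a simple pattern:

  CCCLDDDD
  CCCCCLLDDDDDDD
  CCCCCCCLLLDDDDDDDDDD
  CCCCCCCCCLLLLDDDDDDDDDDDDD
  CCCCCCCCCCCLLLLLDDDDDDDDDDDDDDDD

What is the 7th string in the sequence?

CCCCCCCCCCCCCCCLLLLLLLDDDDDDDDDDDDDDDDDDDDDD

Each string has the form C^{2n+1} L^{n} D^{3n+1} (n = 1, 2, …).
Setting n = 7 gives 15, 7, 22 characters in each block.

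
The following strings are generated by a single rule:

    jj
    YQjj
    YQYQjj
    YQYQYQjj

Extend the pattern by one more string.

Each term is the previous one with YQ prepended.
Applying this once more to YQYQYQjj:

YQYQYQYQjj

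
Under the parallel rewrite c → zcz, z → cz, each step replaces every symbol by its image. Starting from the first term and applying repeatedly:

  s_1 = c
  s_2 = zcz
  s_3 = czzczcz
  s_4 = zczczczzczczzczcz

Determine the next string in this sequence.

Applying the rule to each of the 17 symbols of zczczczzczczzczcz gives the pieces cz zcz cz zcz cz zcz cz cz zcz cz zcz cz cz zcz cz zcz cz, which concatenate to the answer.

czzczczzczczzczczczzczczzczczczzczczzczcz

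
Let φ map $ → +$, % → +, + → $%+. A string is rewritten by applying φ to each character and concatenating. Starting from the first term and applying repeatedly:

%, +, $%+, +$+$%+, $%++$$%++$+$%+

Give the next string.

Rewriting the 14 symbols of $%++$$%++$+$%+ one by one yields +$ + $%+ $%+ +$ +$ + $%+ $%+ +$ $%+ +$ + $%+; concatenated:

+$+$%+$%++$+$+$%+$%++$$%++$+$%+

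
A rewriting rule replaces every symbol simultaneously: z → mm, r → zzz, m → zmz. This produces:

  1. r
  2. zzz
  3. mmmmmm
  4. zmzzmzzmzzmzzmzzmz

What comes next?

mmzmzmmmmzmzmmmmzmzmmmmzmzmmmmzmzmmmmzmzmm

Applying the rule to each of the 18 symbols of zmzzmzzmzzmzzmzzmz gives the pieces mm zmz mm mm zmz mm mm zmz mm mm zmz mm mm zmz mm mm zmz mm, which concatenate to the answer.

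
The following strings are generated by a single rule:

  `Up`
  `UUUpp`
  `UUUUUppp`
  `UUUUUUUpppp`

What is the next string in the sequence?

UUUUUUUUUppppp

Term n consists of 2n-1 U's, followed by n p's (n = 1, 2, …).
At n = 5 the blocks have lengths 9, 5.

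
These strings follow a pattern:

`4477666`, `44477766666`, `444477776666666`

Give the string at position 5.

44444477777766666666666

The n-th term is n+1 4's then n+1 7's then 2n+1 6's (n = 1, 2, …).
At n = 5 the blocks have lengths 6, 6, 11.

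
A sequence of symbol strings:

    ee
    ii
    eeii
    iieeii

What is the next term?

From term 3 onward, concatenate the second-to-last term with the last: ee·ii = eeii, ii·eeii = iieeii, …
So term 5 is eeii·iieeii.

eeiiiieeii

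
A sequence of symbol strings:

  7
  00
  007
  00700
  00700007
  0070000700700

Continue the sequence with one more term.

From term 3 onward, concatenate the last term with the second-to-last: 00·7 = 007, 007·00 = 00700, …
So term 7 is 0070000700700·00700007.

007000070070000700007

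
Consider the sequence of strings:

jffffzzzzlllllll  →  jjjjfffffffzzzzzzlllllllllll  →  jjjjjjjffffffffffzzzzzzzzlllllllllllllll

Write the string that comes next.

Reading off run lengths: j runs 1, 4, 7; f runs 4, 7, 10; z runs 4, 6, 8; l runs 7, 11, 15 — each is linear in n (n = 1, 2, …).
At n = 4 the blocks have lengths 10, 13, 10, 19.

jjjjjjjjjjfffffffffffffzzzzzzzzzzlllllllllllllllllll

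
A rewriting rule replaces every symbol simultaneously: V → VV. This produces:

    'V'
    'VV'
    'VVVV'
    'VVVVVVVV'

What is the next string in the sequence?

VVVVVVVVVVVVVVVV

Apply φ to VVVVVVVV symbol by symbol: V→VV, V→VV, V→VV, V→VV, V→VV, V→VV, V→VV, V→VV; joined: VV VV VV VV VV VV VV VV.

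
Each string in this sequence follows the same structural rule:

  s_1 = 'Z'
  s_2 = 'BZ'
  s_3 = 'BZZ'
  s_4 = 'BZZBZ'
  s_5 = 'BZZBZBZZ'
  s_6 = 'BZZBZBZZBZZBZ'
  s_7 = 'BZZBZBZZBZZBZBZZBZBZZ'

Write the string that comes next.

BZZBZBZZBZZBZBZZBZBZZBZZBZBZZBZZBZ

Each term (from the third on) is the previous term followed by the one before it: term 3 = BZ·Z = BZZ.
Continuing: BZZBZBZZBZZBZBZZBZBZZ · BZZBZBZZBZZBZ gives term 8.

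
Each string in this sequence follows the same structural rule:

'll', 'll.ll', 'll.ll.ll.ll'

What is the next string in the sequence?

Every step duplicates the string with '.' between the halves.
One more doubling of ll.ll.ll.ll gives the answer.

ll.ll.ll.ll.ll.ll.ll.ll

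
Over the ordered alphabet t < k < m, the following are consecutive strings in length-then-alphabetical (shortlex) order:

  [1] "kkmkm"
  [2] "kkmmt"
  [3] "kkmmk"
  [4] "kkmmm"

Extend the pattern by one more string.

kmttt

Find the rightmost character of kkmmm below m, bump it to the next letter, and reset everything to its right to t.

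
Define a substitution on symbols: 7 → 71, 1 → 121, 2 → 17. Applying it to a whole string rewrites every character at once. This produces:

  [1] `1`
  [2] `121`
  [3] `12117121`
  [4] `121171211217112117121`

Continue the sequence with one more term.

Replace each of the 21 characters of 121171211217112117121 in place — 121 17 121 121 71 121 17 121 121 17 121 71 121 121 17 121 121 71 121 17 121 — and concatenate.

1211712112171121171211211712171121121171211217112117121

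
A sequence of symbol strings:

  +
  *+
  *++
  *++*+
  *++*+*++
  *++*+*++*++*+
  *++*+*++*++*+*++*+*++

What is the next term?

Each term (from the third on) is the previous term followed by the one before it: term 3 = *+·+ = *++.
The next term joins *++*+*++*++*+*++*+*++ and *++*+*++*++*+.

*++*+*++*++*+*++*+*++*++*+*++*++*+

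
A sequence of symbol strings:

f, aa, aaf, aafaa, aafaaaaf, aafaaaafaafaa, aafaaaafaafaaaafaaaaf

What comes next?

aafaaaafaafaaaafaaaafaafaaaafaafaa

Each term (from the third on) is the previous term followed by the one before it: term 3 = aa·f = aaf.
So term 8 is aafaaaafaafaaaafaaaaf·aafaaaafaafaa.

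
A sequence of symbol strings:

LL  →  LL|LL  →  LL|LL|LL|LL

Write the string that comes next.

Every step duplicates the string with '|' between the halves.
One more doubling of LL|LL|LL|LL gives the answer.

LL|LL|LL|LL|LL|LL|LL|LL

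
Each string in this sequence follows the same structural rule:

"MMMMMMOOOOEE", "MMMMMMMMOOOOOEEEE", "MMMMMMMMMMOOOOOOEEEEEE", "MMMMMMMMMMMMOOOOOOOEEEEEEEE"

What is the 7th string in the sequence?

MMMMMMMMMMMMMMMMMMOOOOOOOOOOEEEEEEEEEEEEEE

Term n consists of 2n+2 M's, followed by n+2 O's, followed by 2n-2 E's, where the shown terms are n = 2, 3, 4, 5.
Setting n = 8 gives 18, 10, 14 characters in each block.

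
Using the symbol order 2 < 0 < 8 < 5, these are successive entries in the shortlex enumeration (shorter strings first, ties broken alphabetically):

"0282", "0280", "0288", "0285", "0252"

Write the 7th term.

Stepping forward 2 times from 0252: 0252 → 0250, then the target.

0258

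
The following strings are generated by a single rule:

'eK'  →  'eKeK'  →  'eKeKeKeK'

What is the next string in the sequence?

s(k+1) = s(k)·s(k) — each term doubles the last.
Doubling eKeKeKeK:

eKeKeKeKeKeKeKeK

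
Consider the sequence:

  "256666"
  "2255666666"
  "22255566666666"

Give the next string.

222255556666666666

Each string has the form 2^{n-1} 5^{n-1} 6^{2n}, where the shown terms are n = 2, 3, 4.
Setting n = 5 gives 4, 4, 10 characters in each block.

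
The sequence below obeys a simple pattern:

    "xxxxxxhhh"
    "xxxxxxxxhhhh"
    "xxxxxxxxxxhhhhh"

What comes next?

Term n consists of 2n x's, followed by n h's, where the shown terms are n = 3, 4, 5.
At n = 6 the blocks have lengths 12, 6.

xxxxxxxxxxxxhhhhhh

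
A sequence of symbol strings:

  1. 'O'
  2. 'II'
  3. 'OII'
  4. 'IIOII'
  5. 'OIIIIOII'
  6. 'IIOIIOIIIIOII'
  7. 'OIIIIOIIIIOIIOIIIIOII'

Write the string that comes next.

IIOIIOIIIIOIIOIIIIOIIIIOIIOIIIIOII

From term 3 onward, concatenate the second-to-last term with the last: O·II = OII, II·OII = IIOII, …
So term 8 is IIOIIOIIIIOII·OIIIIOIIIIOIIOIIIIOII.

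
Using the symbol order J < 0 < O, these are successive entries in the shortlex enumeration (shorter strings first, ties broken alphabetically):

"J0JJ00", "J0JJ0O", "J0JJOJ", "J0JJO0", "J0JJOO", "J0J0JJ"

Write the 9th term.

J0J00J

Continuing the enumeration 3 steps past J0J0JJ: J0J0JJ → J0J0J0 → J0J0JO → (answer).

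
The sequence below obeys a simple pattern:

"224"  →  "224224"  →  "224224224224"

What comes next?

224224224224224224224224

s(k+1) = s(k)·s(k) — each term doubles the last.
One more doubling of 224224224224 gives the answer.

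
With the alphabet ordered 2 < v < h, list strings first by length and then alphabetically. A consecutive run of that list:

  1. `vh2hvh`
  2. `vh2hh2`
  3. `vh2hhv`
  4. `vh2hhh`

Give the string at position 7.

vhv22h

Advancing 3 positions from vh2hhh through vh2hhh → vhv222 → vhv22v reaches term 7.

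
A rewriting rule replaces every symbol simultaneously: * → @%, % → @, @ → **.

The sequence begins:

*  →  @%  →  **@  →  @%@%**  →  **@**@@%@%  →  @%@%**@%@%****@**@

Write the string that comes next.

Applying the rule to each of the 18 symbols of @%@%**@%@%****@**@ gives the pieces ** @ ** @ @% @% ** @ ** @ @% @% @% @% ** @% @% **, which concatenate to the answer.

**@**@@%@%**@**@@%@%@%@%**@%@%**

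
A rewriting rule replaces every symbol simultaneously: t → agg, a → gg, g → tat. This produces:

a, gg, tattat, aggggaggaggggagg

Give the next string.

ggtattattattatggtattatggtattattattatggtattat

Replace each of the 16 characters of aggggaggaggggagg in place — gg tat tat tat tat gg tat tat gg tat tat tat tat gg tat tat — and concatenate.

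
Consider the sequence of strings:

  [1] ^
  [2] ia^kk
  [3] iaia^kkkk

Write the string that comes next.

Each term wraps the previous one in ia on the left and kk on the right.
Applying this once more to iaia^kkkk:

iaiaia^kkkkkk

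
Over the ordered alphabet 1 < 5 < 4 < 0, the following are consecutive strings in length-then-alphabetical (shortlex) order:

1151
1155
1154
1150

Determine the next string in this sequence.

Treat 1150 as a base-4 numeral over the given alphabet and add one, carrying through any trailing 0's.

1141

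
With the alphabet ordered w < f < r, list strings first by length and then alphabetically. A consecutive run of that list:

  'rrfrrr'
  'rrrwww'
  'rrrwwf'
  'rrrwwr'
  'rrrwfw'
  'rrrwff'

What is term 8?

Advancing 2 positions from rrrwff through rrrwff → rrrwfr reaches term 8.

rrrwrw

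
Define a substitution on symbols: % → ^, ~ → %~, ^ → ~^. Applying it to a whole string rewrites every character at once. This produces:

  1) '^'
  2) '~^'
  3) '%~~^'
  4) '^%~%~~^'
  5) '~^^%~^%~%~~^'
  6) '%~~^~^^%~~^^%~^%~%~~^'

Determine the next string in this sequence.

^%~%~~^%~~^~^^%~%~~^~^^%~~^^%~^%~%~~^

Replace each of the 21 characters of %~~^~^^%~~^^%~^%~%~~^ in place — ^ %~ %~ ~^ %~ ~^ ~^ ^ %~ %~ ~^ ~^ ^ %~ ~^ ^ %~ ^ %~ %~ ~^ — and concatenate.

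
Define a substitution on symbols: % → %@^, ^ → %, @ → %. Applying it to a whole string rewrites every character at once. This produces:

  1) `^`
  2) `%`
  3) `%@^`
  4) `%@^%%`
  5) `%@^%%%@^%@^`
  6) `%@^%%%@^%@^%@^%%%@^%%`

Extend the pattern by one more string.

Replace each of the 21 characters of %@^%%%@^%@^%@^%%%@^%% in place — %@^ % % %@^ %@^ %@^ % % %@^ % % %@^ % % %@^ %@^ %@^ % % %@^ %@^ — and concatenate.

%@^%%%@^%@^%@^%%%@^%%%@^%%%@^%@^%@^%%%@^%@^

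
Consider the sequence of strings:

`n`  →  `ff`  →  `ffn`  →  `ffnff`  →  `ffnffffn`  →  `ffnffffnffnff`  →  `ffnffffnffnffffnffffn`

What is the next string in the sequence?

ffnffffnffnffffnffffnffnffffnffnff

This is a Fibonacci-style word recurrence s(k) = s(k−1)·s(k−2): e.g. ff·n = ffn.
Continuing: ffnffffnffnffffnffffn · ffnffffnffnff gives term 8.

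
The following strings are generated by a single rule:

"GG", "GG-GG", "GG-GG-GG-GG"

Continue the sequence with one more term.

Every step duplicates the string with '-' between the halves.
Doubling GG-GG-GG-GG with '-' between the halves:

GG-GG-GG-GG-GG-GG-GG-GG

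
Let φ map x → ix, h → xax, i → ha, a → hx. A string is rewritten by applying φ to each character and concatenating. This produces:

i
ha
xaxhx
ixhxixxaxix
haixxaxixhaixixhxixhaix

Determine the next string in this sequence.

xaxhxhaixixhxixhaixxaxhxhaixhaixxaxixhaixxaxhxhaix

Replace each of the 23 characters of haixxaxixhaixixhxixhaix in place — xax hx ha ix ix hx ix ha ix xax hx ha ix ha ix xax ix ha ix xax hx ha ix — and concatenate.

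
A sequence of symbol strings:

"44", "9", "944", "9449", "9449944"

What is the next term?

Each term (from the third on) is the previous term followed by the one before it: term 3 = 9·44 = 944.
Continuing: 9449944 · 9449 gives term 6.

94499449449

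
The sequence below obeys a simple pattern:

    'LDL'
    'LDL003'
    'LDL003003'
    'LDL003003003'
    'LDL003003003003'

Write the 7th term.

The strings grow by a fixed suffix 003 each time.
From LDL003003003003, 2 further steps: LDL003003003003 → LDL003003003003003 → (answer).

LDL003003003003003003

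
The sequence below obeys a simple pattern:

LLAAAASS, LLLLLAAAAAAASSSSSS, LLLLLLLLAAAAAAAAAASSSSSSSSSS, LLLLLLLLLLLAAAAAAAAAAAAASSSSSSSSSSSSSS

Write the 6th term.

LLLLLLLLLLLLLLLLLAAAAAAAAAAAAAAAAAAASSSSSSSSSSSSSSSSSSSSSS

Term n consists of 3n-1 L's, followed by 3n+1 A's, followed by 4n-2 S's (n = 1, 2, …).
For term 6, n = 6, so the run lengths are 17, 19, 22.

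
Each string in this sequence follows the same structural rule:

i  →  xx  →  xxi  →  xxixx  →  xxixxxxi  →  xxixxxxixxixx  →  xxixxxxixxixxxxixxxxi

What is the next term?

This is a Fibonacci-style word recurrence s(k) = s(k−1)·s(k−2): e.g. xx·i = xxi.
So term 8 is xxixxxxixxixxxxixxxxi·xxixxxxixxixx.

xxixxxxixxixxxxixxxxixxixxxxixxixx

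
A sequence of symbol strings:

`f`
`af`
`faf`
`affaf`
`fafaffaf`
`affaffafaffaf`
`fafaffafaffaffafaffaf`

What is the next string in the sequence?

affaffafaffaffafaffafaffaffafaffaf

From term 3 onward, concatenate the second-to-last term with the last: f·af = faf, af·faf = affaf, …
So term 8 is affaffafaffaf·fafaffafaffaffafaffaf.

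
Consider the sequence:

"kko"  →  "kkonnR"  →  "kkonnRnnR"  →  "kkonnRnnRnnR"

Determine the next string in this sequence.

Each term is the previous one with nnR appended.
Applying this once more to kkonnRnnRnnR:

kkonnRnnRnnRnnR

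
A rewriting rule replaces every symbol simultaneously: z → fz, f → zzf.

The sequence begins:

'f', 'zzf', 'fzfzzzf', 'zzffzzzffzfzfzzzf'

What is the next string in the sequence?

φ(zzffzzzffzfzfzzzf) expands symbol-by-symbol to fz fz zzf zzf fz fz fz zzf zzf fz zzf fz zzf fz fz fz zzf; joining the 17 pieces gives the next term.

fzfzzzfzzffzfzfzzzfzzffzzzffzzzffzfzfzzzf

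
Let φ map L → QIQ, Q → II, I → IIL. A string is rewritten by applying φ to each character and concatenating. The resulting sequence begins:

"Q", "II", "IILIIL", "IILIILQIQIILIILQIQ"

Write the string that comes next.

Rewriting the 18 symbols of IILIILQIQIILIILQIQ one by one yields IIL IIL QIQ IIL IIL QIQ II IIL II IIL IIL QIQ IIL IIL QIQ II IIL II; concatenated:

IILIILQIQIILIILQIQIIIILIIIILIILQIQIILIILQIQIIIILII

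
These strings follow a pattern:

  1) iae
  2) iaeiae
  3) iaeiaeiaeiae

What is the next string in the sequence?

Each string is two copies of the previous one concatenated.
So the next term is two copies of iaeiaeiaeiae.

iaeiaeiaeiaeiaeiaeiaeiae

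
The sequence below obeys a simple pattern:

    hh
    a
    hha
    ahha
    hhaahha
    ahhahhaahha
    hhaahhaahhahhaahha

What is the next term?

ahhahhaahhahhaahhaahhahhaahha

From term 3 onward, concatenate the second-to-last term with the last: hh·a = hha, a·hha = ahha, …
So term 8 is ahhahhaahha·hhaahhaahhahhaahha.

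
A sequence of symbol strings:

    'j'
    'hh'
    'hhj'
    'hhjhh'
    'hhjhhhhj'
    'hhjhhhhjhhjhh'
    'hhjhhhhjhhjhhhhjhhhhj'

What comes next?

Each term (from the third on) is the previous term followed by the one before it: term 3 = hh·j = hhj.
Continuing: hhjhhhhjhhjhhhhjhhhhj · hhjhhhhjhhjhh gives term 8.

hhjhhhhjhhjhhhhjhhhhjhhjhhhhjhhjhh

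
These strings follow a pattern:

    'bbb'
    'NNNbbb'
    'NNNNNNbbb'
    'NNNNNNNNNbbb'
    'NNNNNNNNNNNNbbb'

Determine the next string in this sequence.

NNNNNNNNNNNNNNNbbb

Every step adds NNN at the front: s(k+1) = NNN·s(k).
One more step from NNNNNNNNNNNNbbb gives the answer.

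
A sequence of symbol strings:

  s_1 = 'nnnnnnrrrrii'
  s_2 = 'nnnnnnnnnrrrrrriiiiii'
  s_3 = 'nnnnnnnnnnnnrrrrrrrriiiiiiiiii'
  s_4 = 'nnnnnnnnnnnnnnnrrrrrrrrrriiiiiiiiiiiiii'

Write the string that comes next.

nnnnnnnnnnnnnnnnnnrrrrrrrrrrrriiiiiiiiiiiiiiiiii

Term n consists of 3n+3 n's, followed by 2n+2 r's, followed by 4n-2 i's (n = 1, 2, …).
Setting n = 5 gives 18, 12, 18 characters in each block.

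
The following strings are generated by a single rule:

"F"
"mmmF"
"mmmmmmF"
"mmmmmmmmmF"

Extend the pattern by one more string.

Every step adds mmm at the front: s(k+1) = mmm·s(k).
Applying this once more to mmmmmmmmmF:

mmmmmmmmmmmmF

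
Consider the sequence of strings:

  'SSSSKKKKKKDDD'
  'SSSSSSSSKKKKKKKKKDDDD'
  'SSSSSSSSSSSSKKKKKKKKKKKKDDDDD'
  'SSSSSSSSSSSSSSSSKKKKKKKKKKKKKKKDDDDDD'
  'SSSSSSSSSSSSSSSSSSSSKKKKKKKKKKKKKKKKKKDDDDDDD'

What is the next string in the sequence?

The n-th term is 4n S's then 3n+3 K's then n+2 D's (n = 1, 2, …).
Setting n = 6 gives 24, 21, 8 characters in each block.

SSSSSSSSSSSSSSSSSSSSSSSSKKKKKKKKKKKKKKKKKKKKKDDDDDDDD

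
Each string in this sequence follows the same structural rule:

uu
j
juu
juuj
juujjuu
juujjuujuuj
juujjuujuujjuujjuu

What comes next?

This is a Fibonacci-style word recurrence s(k) = s(k−1)·s(k−2): e.g. j·uu = juu.
The next term joins juujjuujuujjuujjuu and juujjuujuuj.

juujjuujuujjuujjuujuujjuujuuj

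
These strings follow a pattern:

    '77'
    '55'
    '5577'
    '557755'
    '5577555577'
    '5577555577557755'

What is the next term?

Each term (from the third on) is the previous term followed by the one before it: term 3 = 55·77 = 5577.
So term 7 is 5577555577557755·5577555577.

55775555775577555577555577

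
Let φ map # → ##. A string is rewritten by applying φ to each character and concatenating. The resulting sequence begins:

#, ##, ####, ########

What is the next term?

################

Expanding ########: #→##, #→##, #→##, #→##, #→##, #→##, #→##, #→##. Concatenated: ## ## ## ## ## ## ## ##.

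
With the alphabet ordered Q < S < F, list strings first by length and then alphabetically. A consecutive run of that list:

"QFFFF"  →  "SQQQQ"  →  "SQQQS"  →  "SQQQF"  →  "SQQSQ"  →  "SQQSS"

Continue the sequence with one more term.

Treat SQQSS as a base-3 numeral over the given alphabet and add one, carrying through any trailing F's.

SQQSF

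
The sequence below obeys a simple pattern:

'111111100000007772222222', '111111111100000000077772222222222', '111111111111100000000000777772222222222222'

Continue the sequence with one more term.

The n-th term is 3n+1 1's then 2n+3 0's then n+1 7's then 3n+1 2's, where the shown terms are n = 2, 3, 4.
For the next term, n = 5, so the run lengths are 16, 13, 6, 16.

111111111111111100000000000007777772222222222222222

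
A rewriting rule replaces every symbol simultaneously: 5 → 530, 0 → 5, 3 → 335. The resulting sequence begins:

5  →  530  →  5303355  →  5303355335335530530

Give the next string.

530335533533553053033533553033533553053033555303355

Replace each of the 19 characters of 5303355335335530530 in place — 530 335 5 335 335 530 530 335 335 530 335 335 530 530 335 5 530 335 5 — and concatenate.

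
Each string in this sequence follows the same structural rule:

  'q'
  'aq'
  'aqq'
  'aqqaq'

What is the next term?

aqqaqaqq

Each term (from the third on) is the previous term followed by the one before it: term 3 = aq·q = aqq.
The next term joins aqqaq and aqq.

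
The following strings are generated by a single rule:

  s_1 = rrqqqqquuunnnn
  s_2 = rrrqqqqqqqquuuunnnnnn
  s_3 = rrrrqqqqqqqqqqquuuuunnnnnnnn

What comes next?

rrrrrqqqqqqqqqqqqqquuuuuunnnnnnnnnn

The n-th term is n+1 r's then 3n+2 q's then n+2 u's then 2n+2 n's (n = 1, 2, …).
For the next term, n = 4, so the run lengths are 5, 14, 6, 10.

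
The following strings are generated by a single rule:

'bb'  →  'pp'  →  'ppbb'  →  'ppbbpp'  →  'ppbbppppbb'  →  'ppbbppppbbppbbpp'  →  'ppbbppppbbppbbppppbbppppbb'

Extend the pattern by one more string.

From term 3 onward, concatenate the last term with the second-to-last: pp·bb = ppbb, ppbb·pp = ppbbpp, …
Continuing: ppbbppppbbppbbppppbbppppbb · ppbbppppbbppbbpp gives term 8.

ppbbppppbbppbbppppbbppppbbppbbppppbbppbbpp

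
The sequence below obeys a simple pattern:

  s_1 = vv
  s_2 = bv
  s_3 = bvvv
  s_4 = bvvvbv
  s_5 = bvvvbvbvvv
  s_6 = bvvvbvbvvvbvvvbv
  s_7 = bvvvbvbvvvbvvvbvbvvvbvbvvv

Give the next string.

Each term (from the third on) is the previous term followed by the one before it: term 3 = bv·vv = bvvv.
So term 8 is bvvvbvbvvvbvvvbvbvvvbvbvvv·bvvvbvbvvvbvvvbv.

bvvvbvbvvvbvvvbvbvvvbvbvvvbvvvbvbvvvbvvvbv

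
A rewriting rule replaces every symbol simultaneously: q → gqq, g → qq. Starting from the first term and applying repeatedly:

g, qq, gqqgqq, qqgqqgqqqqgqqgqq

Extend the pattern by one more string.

gqqgqqqqgqqgqqqqgqqgqqgqqgqqqqgqqgqqqqgqqgqq

Applying the rule to each of the 16 symbols of qqgqqgqqqqgqqgqq gives the pieces gqq gqq qq gqq gqq qq gqq gqq gqq gqq qq gqq gqq qq gqq gqq, which concatenate to the answer.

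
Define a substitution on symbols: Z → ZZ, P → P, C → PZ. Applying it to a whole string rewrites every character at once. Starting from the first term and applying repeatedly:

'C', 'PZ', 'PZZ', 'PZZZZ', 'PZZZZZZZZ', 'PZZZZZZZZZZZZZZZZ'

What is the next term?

Rewriting the 17 symbols of PZZZZZZZZZZZZZZZZ one by one yields P ZZ ZZ ZZ ZZ ZZ ZZ ZZ ZZ ZZ ZZ ZZ ZZ ZZ ZZ ZZ ZZ; concatenated:

PZZZZZZZZZZZZZZZZZZZZZZZZZZZZZZZZ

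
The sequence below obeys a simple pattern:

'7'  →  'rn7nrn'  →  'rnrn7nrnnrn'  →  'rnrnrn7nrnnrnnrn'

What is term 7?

s(k+1) = rn·s(k)·nrn, so each term gains rn as a prefix and nrn as a suffix.
From rnrnrn7nrnnrnnrn, 3 further steps: rnrnrn7nrnnrnnrn → rnrnrnrn7nrnnrnnrnnrn → rnrnrnrnrn7nrnnrnnrnnrnnrn → (answer).

rnrnrnrnrnrn7nrnnrnnrnnrnnrnnrn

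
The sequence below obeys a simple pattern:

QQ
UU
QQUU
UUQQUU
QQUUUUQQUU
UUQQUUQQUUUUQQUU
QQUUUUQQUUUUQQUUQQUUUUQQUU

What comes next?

UUQQUUQQUUUUQQUUQQUUUUQQUUUUQQUUQQUUUUQQUU

From term 3 onward, concatenate the second-to-last term with the last: QQ·UU = QQUU, UU·QQUU = UUQQUU, …
So term 8 is UUQQUUQQUUUUQQUU·QQUUUUQQUUUUQQUUQQUUUUQQUU.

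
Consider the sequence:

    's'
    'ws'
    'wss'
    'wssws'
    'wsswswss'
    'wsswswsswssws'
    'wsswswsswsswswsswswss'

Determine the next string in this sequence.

wsswswsswsswswsswswsswsswswsswssws

This is a Fibonacci-style word recurrence s(k) = s(k−1)·s(k−2): e.g. ws·s = wss.
Continuing: wsswswsswsswswsswswss · wsswswsswssws gives term 8.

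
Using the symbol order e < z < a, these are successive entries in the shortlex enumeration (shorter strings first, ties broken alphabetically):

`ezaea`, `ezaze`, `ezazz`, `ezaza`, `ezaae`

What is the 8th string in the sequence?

Advancing 3 positions from ezaae through ezaae → ezaaz → ezaaa reaches term 8.

eaeee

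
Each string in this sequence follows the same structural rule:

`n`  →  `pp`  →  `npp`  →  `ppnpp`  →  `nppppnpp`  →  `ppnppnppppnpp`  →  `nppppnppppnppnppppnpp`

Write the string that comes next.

From term 3 onward, concatenate the second-to-last term with the last: n·pp = npp, pp·npp = ppnpp, …
The next term joins ppnppnppppnpp and nppppnppppnppnppppnpp.

ppnppnppppnppnppppnppppnppnppppnpp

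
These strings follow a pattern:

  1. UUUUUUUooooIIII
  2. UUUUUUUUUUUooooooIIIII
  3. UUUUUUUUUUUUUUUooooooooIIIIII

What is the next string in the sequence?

Each string has the form U^{4n-1} o^{2n} I^{n+2}, where the shown terms are n = 2, 3, 4.
Setting n = 5 gives 19, 10, 7 characters in each block.

UUUUUUUUUUUUUUUUUUUooooooooooIIIIIII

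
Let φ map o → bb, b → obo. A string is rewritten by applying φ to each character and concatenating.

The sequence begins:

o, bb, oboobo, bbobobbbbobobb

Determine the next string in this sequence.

Applying the rule to each of the 14 symbols of bbobobbbbobobb gives the pieces obo obo bb obo bb obo obo obo obo bb obo bb obo obo, which concatenate to the answer.

oboobobbobobboboobooboobobbobobboboobo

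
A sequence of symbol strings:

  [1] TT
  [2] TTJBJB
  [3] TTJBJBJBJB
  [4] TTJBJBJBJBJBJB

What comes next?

The strings grow by a fixed suffix JBJB each time.
So the next term is TTJBJBJBJBJBJB·JBJB.

TTJBJBJBJBJBJBJBJB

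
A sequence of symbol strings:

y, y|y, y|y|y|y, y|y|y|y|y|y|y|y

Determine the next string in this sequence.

y|y|y|y|y|y|y|y|y|y|y|y|y|y|y|y

Each string is two copies of the previous one joined by '|'.
One more doubling of y|y|y|y|y|y|y|y gives the answer.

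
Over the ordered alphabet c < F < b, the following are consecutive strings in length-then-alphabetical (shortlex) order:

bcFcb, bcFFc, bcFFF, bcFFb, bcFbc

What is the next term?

The successor of bcFbc increments the rightmost position that isn't already b and resets every position after it to c.

bcFbF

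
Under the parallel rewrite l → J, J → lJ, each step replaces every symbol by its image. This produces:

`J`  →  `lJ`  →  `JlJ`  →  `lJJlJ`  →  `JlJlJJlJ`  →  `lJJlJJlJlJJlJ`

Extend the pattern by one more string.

Applying the rule to each of the 13 symbols of lJJlJJlJlJJlJ gives the pieces J lJ lJ J lJ lJ J lJ J lJ lJ J lJ, which concatenate to the answer.

JlJlJJlJlJJlJJlJlJJlJ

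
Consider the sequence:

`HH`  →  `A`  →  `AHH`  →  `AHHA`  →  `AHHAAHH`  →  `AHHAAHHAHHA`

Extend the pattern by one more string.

AHHAAHHAHHAAHHAAHH

This is a Fibonacci-style word recurrence s(k) = s(k−1)·s(k−2): e.g. A·HH = AHH.
The next term joins AHHAAHHAHHA and AHHAAHH.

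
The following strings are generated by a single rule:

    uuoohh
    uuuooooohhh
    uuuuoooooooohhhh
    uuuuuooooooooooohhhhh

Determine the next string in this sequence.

Each string has the form u^{n+1} o^{3n-1} h^{n+1} (n = 1, 2, …).
At n = 5 the blocks have lengths 6, 14, 6.

uuuuuuoooooooooooooohhhhhh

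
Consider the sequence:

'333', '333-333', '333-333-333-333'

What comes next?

333-333-333-333-333-333-333-333

Every step duplicates the string with '-' between the halves.
So the next term is two copies of 333-333-333-333 with '-' between the halves.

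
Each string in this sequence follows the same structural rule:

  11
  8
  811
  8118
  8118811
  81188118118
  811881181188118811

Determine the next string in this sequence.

81188118118811881181188118118

Each term (from the third on) is the previous term followed by the one before it: term 3 = 8·11 = 811.
So term 8 is 811881181188118811·81188118118.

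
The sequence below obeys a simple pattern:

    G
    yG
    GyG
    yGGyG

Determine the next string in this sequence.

GyGyGGyG

From term 3 onward, concatenate the second-to-last term with the last: G·yG = GyG, yG·GyG = yGGyG, …
So term 5 is GyG·yGGyG.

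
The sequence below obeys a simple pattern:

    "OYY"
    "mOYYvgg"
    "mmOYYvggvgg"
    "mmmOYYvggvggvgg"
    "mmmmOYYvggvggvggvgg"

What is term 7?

mmmmmmOYYvggvggvggvggvggvgg

Each term wraps the previous one in m on the left and vgg on the right.
From mmmmOYYvggvggvggvgg, 2 further steps: mmmmOYYvggvggvggvgg → mmmmmOYYvggvggvggvggvgg → (answer).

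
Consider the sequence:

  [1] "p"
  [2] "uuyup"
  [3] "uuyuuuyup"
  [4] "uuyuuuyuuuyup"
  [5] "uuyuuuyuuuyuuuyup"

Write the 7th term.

uuyuuuyuuuyuuuyuuuyuuuyup

Every step adds uuyu at the front: s(k+1) = uuyu·s(k).
From uuyuuuyuuuyuuuyup, 2 further steps: uuyuuuyuuuyuuuyup → uuyuuuyuuuyuuuyuuuyup → (answer).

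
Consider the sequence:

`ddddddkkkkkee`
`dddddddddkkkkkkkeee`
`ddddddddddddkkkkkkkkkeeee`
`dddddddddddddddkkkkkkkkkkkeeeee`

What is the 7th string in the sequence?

Reading off run lengths: d runs 6, 9, 12, 15; k runs 5, 7, 9, 11; e runs 2, 3, 4, 5 — each is linear in n, where the shown terms are n = 2, 3, 4, 5.
Setting n = 8 gives 24, 17, 8 characters in each block.

ddddddddddddddddddddddddkkkkkkkkkkkkkkkkkeeeeeeee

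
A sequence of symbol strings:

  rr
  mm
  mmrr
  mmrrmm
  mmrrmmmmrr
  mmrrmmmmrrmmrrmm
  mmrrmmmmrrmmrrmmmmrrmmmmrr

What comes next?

From term 3 onward, concatenate the last term with the second-to-last: mm·rr = mmrr, mmrr·mm = mmrrmm, …
Continuing: mmrrmmmmrrmmrrmmmmrrmmmmrr · mmrrmmmmrrmmrrmm gives term 8.

mmrrmmmmrrmmrrmmmmrrmmmmrrmmrrmmmmrrmmrrmm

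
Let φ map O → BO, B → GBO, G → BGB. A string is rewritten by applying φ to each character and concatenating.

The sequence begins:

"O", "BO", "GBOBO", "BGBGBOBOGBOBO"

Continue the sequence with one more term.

Rewriting the 13 symbols of BGBGBOBOGBOBO one by one yields GBO BGB GBO BGB GBO BO GBO BO BGB GBO BO GBO BO; concatenated:

GBOBGBGBOBGBGBOBOGBOBOBGBGBOBOGBOBO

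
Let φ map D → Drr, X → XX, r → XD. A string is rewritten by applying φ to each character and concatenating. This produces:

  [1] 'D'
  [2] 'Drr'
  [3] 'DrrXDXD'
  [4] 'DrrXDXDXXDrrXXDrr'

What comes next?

φ(DrrXDXDXXDrrXXDrr) expands symbol-by-symbol to Drr XD XD XX Drr XX Drr XX XX Drr XD XD XX XX Drr XD XD; joining the 17 pieces gives the next term.

DrrXDXDXXDrrXXDrrXXXXDrrXDXDXXXXDrrXDXD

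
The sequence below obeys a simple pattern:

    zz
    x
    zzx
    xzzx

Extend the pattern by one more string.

This is a Fibonacci-style word recurrence s(k) = s(k−2)·s(k−1): e.g. zz·x = zzx.
So term 5 is zzx·xzzx.

zzxxzzx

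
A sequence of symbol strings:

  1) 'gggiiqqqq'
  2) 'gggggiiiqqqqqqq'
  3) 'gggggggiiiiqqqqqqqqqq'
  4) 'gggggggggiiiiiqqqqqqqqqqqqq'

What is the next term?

Reading off run lengths: g runs 3, 5, 7, 9; i runs 2, 3, 4, 5; q runs 4, 7, 10, 13 — each is linear in n (n = 1, 2, …).
At n = 5 the blocks have lengths 11, 6, 16.

gggggggggggiiiiiiqqqqqqqqqqqqqqqq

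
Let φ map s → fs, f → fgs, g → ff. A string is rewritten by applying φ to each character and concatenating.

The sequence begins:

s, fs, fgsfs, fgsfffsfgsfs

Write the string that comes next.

fgsfffsfgsfgsfgsfsfgsfffsfgsfs

Expanding fgsfffsfgsfs: f→fgs, g→ff, s→fs, f→fgs, f→fgs, f→fgs, s→fs, f→fgs, g→ff, s→fs, f→fgs, s→fs. Concatenated: fgs ff fs fgs fgs fgs fs fgs ff fs fgs fs.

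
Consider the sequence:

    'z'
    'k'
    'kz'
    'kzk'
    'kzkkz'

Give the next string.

This is a Fibonacci-style word recurrence s(k) = s(k−1)·s(k−2): e.g. k·z = kz.
The next term joins kzkkz and kzk.

kzkkzkzk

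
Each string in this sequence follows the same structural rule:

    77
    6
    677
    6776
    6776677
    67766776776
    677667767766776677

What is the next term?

67766776776677667767766776776

From term 3 onward, concatenate the last term with the second-to-last: 6·77 = 677, 677·6 = 6776, …
The next term joins 677667767766776677 and 67766776776.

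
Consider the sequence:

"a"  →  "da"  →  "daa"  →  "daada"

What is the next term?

daadadaa

This is a Fibonacci-style word recurrence s(k) = s(k−1)·s(k−2): e.g. da·a = daa.
Continuing: daada · daa gives term 5.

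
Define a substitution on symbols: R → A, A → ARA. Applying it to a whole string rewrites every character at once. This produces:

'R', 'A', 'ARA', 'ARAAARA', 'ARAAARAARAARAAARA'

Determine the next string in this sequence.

Replace each of the 17 characters of ARAAARAARAARAAARA in place — ARA A ARA ARA ARA A ARA ARA A ARA ARA A ARA ARA ARA A ARA — and concatenate.

ARAAARAARAARAAARAARAAARAARAAARAARAARAAARA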